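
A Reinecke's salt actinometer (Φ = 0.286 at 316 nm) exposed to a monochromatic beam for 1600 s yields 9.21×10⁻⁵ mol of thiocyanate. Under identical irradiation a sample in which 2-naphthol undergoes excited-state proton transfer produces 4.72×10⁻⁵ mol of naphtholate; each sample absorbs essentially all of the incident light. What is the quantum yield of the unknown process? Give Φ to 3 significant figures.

Photons absorbed by the actinometer: 9.21×10⁻⁵ / 0.286 = 3.220×10⁻⁴ mol.
Φ(unknown) = 4.72×10⁻⁵ / 3.220×10⁻⁴ = 0.147.

Φ = 0.147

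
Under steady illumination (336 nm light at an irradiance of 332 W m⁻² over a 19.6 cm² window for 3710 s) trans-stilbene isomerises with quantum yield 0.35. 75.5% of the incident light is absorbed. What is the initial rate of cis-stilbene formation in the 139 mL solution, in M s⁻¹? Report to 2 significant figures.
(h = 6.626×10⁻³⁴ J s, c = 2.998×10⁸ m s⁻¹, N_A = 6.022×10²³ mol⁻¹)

Photon energy at 336 nm: hc/λ = (6.626×10⁻³⁴)(2.998×10⁸)/(336×10⁻⁹) = 5.912×10⁻¹⁹ J.
Energy delivered: (332 W m⁻²)(19.6×10⁻⁴ m²)(3710 s) = 2414 J.
Photons incident: 2414 / 5.912×10⁻¹⁹ = 4.083×10²¹, i.e. 4.083×10²¹/6.022×10²³ = 0.006780 mol.
Photons absorbed: 0.755 × 0.006780 = 0.005119 mol.
Product formed: 0.35 × 0.005119 = 0.001792 mol.
Rate: 0.001792 mol / (3710 s × 0.139 L) = 3.5×10⁻⁶ M s⁻¹.

3.5×10⁻⁶ M s⁻¹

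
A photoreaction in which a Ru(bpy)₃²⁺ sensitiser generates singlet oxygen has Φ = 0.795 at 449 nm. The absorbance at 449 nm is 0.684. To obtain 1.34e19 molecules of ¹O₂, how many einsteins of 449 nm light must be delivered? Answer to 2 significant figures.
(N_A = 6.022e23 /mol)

3.5e-5 einstein

Product: 1.34e19 / 6.022e23 = 2.225e-5 mol.
Photons that must be absorbed: 2.225e-5 / 0.795 = 2.799e-5 mol.
Fraction absorbed: 1 − 10^(−0.684) = 0.7930.
Incident photons needed: 2.799e-5 / 0.7930 = 3.530e-5 mol.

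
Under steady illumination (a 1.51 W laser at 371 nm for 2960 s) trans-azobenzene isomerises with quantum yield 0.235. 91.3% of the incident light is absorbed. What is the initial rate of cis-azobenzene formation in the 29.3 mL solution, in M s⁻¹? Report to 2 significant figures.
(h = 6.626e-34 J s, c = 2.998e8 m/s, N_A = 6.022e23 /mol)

3.4e-5 M s⁻¹

Photon energy at 371 nm: hc/λ = (6.626e-34)(2.998e8)/(371e-9) = 5.354e-19 J.
Energy delivered: (1.51 W)(2960 s) = 4470 J.
Photons incident: 4470 / 5.354e-19 = 8.349e21, i.e. 8.349e21/6.022e23 = 0.01386 mol.
Photons absorbed: 0.913 × 0.01386 = 0.01265 mol.
Product formed: 0.235 × 0.01265 = 0.002973 mol.
Rate: 0.002973 mol / (2960 s × 0.0293 L) = 3.4e-5 M s⁻¹.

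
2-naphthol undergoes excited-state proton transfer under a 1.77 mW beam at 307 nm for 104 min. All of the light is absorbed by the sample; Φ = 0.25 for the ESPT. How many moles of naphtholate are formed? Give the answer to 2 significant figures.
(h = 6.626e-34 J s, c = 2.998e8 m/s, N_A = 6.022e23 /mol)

Photon energy at 307 nm: hc/λ = (6.626e-34)(2.998e8)/(307e-9) = 6.471e-19 J.
Energy delivered: (1.77 mW)(6240 s) = 11.04 J.
Photons incident: 11.04 / 6.471e-19 = 1.706e19, i.e. 1.706e19/6.022e23 = 2.833e-5 mol.
Product: Φ × n_abs = 0.25 × 2.833e-5 = 7.083e-6 mol.

7.1e-6 mol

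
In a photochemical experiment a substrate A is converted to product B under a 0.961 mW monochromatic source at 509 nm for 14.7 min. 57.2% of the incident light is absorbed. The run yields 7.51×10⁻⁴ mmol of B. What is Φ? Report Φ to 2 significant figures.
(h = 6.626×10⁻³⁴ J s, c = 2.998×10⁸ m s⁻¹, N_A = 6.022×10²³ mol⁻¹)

Φ = 0.36

Product: 7.51×10⁻⁴ mmol = 7.51×10⁻⁷ mol.
Photon energy at 509 nm: hc/λ = (6.626×10⁻³⁴)(2.998×10⁸)/(509×10⁻⁹) = 3.903×10⁻¹⁹ J.
Energy delivered: (0.961 mW)(882 s) = 0.8476 J.
Photons incident: 0.8476 / 3.903×10⁻¹⁹ = 2.172×10¹⁸, i.e. 2.172×10¹⁸/6.022×10²³ = 3.607×10⁻⁶ mol.
Photons absorbed: 0.572 × 3.607×10⁻⁶ = 2.063×10⁻⁶ mol.
Φ = 7.51×10⁻⁷ mol / 2.063×10⁻⁶ mol photons = 0.36.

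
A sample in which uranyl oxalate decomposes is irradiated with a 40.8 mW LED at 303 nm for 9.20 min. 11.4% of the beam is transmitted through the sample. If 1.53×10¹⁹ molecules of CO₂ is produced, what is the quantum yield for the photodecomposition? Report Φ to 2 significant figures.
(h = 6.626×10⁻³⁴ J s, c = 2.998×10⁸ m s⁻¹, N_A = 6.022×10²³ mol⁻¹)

Φ = 0.50

Product: 1.53×10¹⁹ / 6.022×10²³ = 2.541×10⁻⁵ mol.
Photon energy at 303 nm: hc/λ = (6.626×10⁻³⁴)(2.998×10⁸)/(303×10⁻⁹) = 6.556×10⁻¹⁹ J.
Energy delivered: (40.8 mW)(552 s) = 22.52 J.
Photons incident: 22.52 / 6.556×10⁻¹⁹ = 3.435×10¹⁹, i.e. 3.435×10¹⁹/6.022×10²³ = 5.704×10⁻⁵ mol.
Fraction absorbed: 1 − 11.4/100 = 0.8860.
Photons absorbed: 0.8860 × 5.704×10⁻⁵ = 5.054×10⁻⁵ mol.
Φ = 2.541×10⁻⁵ mol / 5.054×10⁻⁵ mol photons = 0.50.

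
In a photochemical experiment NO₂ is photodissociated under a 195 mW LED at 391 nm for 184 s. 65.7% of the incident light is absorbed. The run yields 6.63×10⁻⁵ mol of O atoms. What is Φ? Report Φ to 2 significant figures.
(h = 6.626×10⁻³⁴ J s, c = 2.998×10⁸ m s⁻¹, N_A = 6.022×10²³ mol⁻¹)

Φ = 0.86

Photon energy at 391 nm: hc/λ = (6.626×10⁻³⁴)(2.998×10⁸)/(391×10⁻⁹) = 5.080×10⁻¹⁹ J.
Energy delivered: (195 mW)(184 s) = 35.88 J.
Photons incident: 35.88 / 5.080×10⁻¹⁹ = 7.063×10¹⁹, i.e. 7.063×10¹⁹/6.022×10²³ = 1.173×10⁻⁴ mol.
Photons absorbed: 0.657 × 1.173×10⁻⁴ = 7.707×10⁻⁵ mol.
Φ = 6.63×10⁻⁵ mol / 7.707×10⁻⁵ mol photons = 0.86.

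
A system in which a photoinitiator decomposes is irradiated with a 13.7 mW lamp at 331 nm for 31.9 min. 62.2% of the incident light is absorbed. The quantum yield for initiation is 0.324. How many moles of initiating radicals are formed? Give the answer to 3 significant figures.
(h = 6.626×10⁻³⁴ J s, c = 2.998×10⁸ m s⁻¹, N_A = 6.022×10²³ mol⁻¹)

Photon energy at 331 nm: hc/λ = (6.626×10⁻³⁴)(2.998×10⁸)/(331×10⁻⁹) = 6.001×10⁻¹⁹ J.
Energy delivered: (13.7 mW)(1914 s) = 26.22 J.
Photons incident: 26.22 / 6.001×10⁻¹⁹ = 4.369×10¹⁹, i.e. 4.369×10¹⁹/6.022×10²³ = 7.255×10⁻⁵ mol.
Photons absorbed: 0.622 × 7.255×10⁻⁵ = 4.513×10⁻⁵ mol.
Product: Φ × n_abs = 0.324 × 4.513×10⁻⁵ = 1.462×10⁻⁵ mol.

1.46×10⁻⁵ mol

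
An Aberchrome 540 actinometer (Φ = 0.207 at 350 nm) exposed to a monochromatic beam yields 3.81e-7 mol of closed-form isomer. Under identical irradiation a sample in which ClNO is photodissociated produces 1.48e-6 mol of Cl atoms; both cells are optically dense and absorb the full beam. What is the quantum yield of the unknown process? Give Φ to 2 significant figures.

Photons absorbed by the actinometer: 3.81e-7 / 0.207 = 1.841e-6 mol.
Φ(unknown) = 1.48e-6 / 1.841e-6 = 0.80.

Φ = 0.80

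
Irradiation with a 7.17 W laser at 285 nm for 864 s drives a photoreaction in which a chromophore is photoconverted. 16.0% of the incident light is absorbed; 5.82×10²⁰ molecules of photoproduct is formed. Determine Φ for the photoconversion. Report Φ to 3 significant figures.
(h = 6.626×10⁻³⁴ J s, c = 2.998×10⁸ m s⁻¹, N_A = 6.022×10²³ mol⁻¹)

Φ = 0.409

Product: 5.82×10²⁰ / 6.022×10²³ = 9.665×10⁻⁴ mol.
Photon energy at 285 nm: hc/λ = (6.626×10⁻³⁴)(2.998×10⁸)/(285×10⁻⁹) = 6.970×10⁻¹⁹ J.
Energy delivered: (7.17 W)(864 s) = 6195 J.
Photons incident: 6195 / 6.970×10⁻¹⁹ = 8.888×10²¹, i.e. 8.888×10²¹/6.022×10²³ = 0.01476 mol.
Photons absorbed: 0.160 × 0.01476 = 0.002362 mol.
Φ = 9.665×10⁻⁴ mol / 0.002362 mol photons = 0.409.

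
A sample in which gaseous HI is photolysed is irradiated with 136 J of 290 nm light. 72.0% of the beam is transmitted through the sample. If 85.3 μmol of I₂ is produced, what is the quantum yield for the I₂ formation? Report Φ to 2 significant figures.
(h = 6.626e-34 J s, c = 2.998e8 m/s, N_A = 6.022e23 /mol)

Product: 85.3 μmol = 8.53e-5 mol.
Photon energy at 290 nm: hc/λ = (6.626e-34)(2.998e8)/(290e-9) = 6.850e-19 J.
Photons incident: 136 / 6.850e-19 = 1.985e20, i.e. 1.985e20/6.022e23 = 3.296e-4 mol.
Fraction absorbed: 1 − 72.0/100 = 0.2800.
Photons absorbed: 0.2800 × 3.296e-4 = 9.229e-5 mol.
Φ = 8.53e-5 mol / 9.229e-5 mol photons = 0.92.

Φ = 0.92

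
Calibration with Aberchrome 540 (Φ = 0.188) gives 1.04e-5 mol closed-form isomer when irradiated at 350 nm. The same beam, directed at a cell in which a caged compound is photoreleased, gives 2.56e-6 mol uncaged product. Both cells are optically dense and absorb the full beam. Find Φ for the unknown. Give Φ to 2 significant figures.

Φ = 0.046

Photons absorbed by the actinometer: 1.04e-5 / 0.188 = 5.532e-5 mol.
Φ(unknown) = 2.56e-6 / 5.532e-5 = 0.046.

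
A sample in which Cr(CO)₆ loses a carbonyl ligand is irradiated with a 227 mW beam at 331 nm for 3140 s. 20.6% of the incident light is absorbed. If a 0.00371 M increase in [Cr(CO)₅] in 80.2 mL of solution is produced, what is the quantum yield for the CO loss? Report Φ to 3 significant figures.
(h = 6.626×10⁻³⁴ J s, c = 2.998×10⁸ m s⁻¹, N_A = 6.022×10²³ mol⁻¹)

Φ = 0.732

Product: (0.00371 M)(0.0802 L) = 2.975×10⁻⁴ mol.
Photon energy at 331 nm: hc/λ = (6.626×10⁻³⁴)(2.998×10⁸)/(331×10⁻⁹) = 6.001×10⁻¹⁹ J.
Energy delivered: (227 mW)(3140 s) = 712.8 J.
Photons incident: 712.8 / 6.001×10⁻¹⁹ = 1.188×10²¹, i.e. 1.188×10²¹/6.022×10²³ = 0.001973 mol.
Photons absorbed: 0.206 × 0.001973 = 4.064×10⁻⁴ mol.
Φ = 2.975×10⁻⁴ mol / 4.064×10⁻⁴ mol photons = 0.732.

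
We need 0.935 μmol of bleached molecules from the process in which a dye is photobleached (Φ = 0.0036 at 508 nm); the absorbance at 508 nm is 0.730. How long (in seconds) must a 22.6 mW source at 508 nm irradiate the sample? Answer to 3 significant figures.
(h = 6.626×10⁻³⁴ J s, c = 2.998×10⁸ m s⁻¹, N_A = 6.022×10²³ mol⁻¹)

Product: 0.935 μmol = 9.35×10⁻⁷ mol.
Photons that must be absorbed: 9.35×10⁻⁷ / 0.0036 = 2.597×10⁻⁴ mol.
Fraction absorbed: 1 − 10^(−0.730) = 0.8138.
Incident photons needed: 2.597×10⁻⁴ / 0.8138 = 3.191×10⁻⁴ mol.
Photon energy: hc/λ = 3.910×10⁻¹⁹ J; per mole, 2.355×10⁵ J mol⁻¹.
Energy required: 3.191×10⁻⁴ × 2.355×10⁵ = 75.15 J.
Time: 75.15 J / 0.0226 W = 3330 s.

t ≈ 3330 s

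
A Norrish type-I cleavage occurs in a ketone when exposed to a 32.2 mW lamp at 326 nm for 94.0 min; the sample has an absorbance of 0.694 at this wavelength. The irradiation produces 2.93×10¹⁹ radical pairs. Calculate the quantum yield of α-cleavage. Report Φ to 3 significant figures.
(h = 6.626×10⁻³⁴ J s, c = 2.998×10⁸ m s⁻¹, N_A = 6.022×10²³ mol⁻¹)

Φ = 0.123

Product: 2.93×10¹⁹ / 6.022×10²³ = 4.865×10⁻⁵ mol.
Photon energy at 326 nm: hc/λ = (6.626×10⁻³⁴)(2.998×10⁸)/(326×10⁻⁹) = 6.093×10⁻¹⁹ J.
Energy delivered: (32.2 mW)(5640 s) = 181.6 J.
Photons incident: 181.6 / 6.093×10⁻¹⁹ = 2.980×10²⁰, i.e. 2.980×10²⁰/6.022×10²³ = 4.949×10⁻⁴ mol.
Fraction absorbed: 1 − 10^(−0.694) = 0.7977.
Photons absorbed: 0.7977 × 4.949×10⁻⁴ = 3.948×10⁻⁴ mol.
Φ = 4.865×10⁻⁵ mol / 3.948×10⁻⁴ mol photons = 0.123.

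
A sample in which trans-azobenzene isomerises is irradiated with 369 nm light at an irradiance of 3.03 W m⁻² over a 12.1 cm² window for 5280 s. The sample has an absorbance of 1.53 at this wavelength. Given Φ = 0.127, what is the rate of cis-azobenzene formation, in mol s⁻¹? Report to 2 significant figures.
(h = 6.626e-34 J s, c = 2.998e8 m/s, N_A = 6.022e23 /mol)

Photon energy at 369 nm: hc/λ = (6.626e-34)(2.998e8)/(369e-9) = 5.383e-19 J.
Energy delivered: (3.03 W m⁻²)(12.1e-4 m²)(5280 s) = 19.36 J.
Photons incident: 19.36 / 5.383e-19 = 3.597e19, i.e. 3.597e19/6.022e23 = 5.973e-5 mol.
Fraction absorbed: 1 − 10^(−1.53) = 0.9705.
Photons absorbed: 0.9705 × 5.973e-5 = 5.797e-5 mol.
Product formed: 0.127 × 5.797e-5 = 7.362e-6 mol.
Rate: 7.362e-6 / 5280 s = 1.4e-9 mol s⁻¹.

1.4e-9 mol s⁻¹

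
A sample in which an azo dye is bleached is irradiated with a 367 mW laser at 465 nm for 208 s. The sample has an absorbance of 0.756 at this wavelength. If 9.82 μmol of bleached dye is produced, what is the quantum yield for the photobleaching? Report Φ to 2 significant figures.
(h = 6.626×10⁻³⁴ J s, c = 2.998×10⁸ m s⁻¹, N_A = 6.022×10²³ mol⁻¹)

Φ = 0.040

Product: 9.82 μmol = 9.82×10⁻⁶ mol.
Photon energy at 465 nm: hc/λ = (6.626×10⁻³⁴)(2.998×10⁸)/(465×10⁻⁹) = 4.272×10⁻¹⁹ J.
Energy delivered: (367 mW)(208 s) = 76.34 J.
Photons incident: 76.34 / 4.272×10⁻¹⁹ = 1.787×10²⁰, i.e. 1.787×10²⁰/6.022×10²³ = 2.967×10⁻⁴ mol.
Fraction absorbed: 1 − 10^(−0.756) = 0.8246.
Photons absorbed: 0.8246 × 2.967×10⁻⁴ = 2.447×10⁻⁴ mol.
Φ = 9.82×10⁻⁶ mol / 2.447×10⁻⁴ mol photons = 0.040.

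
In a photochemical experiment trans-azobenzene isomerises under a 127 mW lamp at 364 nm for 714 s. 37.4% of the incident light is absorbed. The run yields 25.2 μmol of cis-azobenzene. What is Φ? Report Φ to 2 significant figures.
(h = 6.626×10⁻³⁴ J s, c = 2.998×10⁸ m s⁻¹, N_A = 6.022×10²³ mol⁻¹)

Product: 25.2 μmol = 2.52×10⁻⁵ mol.
Photon energy at 364 nm: hc/λ = (6.626×10⁻³⁴)(2.998×10⁸)/(364×10⁻⁹) = 5.457×10⁻¹⁹ J.
Energy delivered: (127 mW)(714 s) = 90.68 J.
Photons incident: 90.68 / 5.457×10⁻¹⁹ = 1.662×10²⁰, i.e. 1.662×10²⁰/6.022×10²³ = 2.760×10⁻⁴ mol.
Photons absorbed: 0.374 × 2.760×10⁻⁴ = 1.032×10⁻⁴ mol.
Φ = 2.52×10⁻⁵ mol / 1.032×10⁻⁴ mol photons = 0.24.

Φ = 0.24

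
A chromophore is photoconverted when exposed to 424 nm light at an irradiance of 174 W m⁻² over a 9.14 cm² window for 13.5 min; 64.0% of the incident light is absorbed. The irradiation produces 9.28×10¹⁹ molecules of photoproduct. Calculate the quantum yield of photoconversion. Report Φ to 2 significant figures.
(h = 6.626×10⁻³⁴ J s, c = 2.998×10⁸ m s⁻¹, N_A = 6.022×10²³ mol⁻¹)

Φ = 0.53

Product: 9.28×10¹⁹ / 6.022×10²³ = 1.541×10⁻⁴ mol.
Photon energy at 424 nm: hc/λ = (6.626×10⁻³⁴)(2.998×10⁸)/(424×10⁻⁹) = 4.685×10⁻¹⁹ J.
Energy delivered: (174 W m⁻²)(9.14×10⁻⁴ m²)(810 s) = 128.8 J.
Photons incident: 128.8 / 4.685×10⁻¹⁹ = 2.749×10²⁰, i.e. 2.749×10²⁰/6.022×10²³ = 4.565×10⁻⁴ mol.
Photons absorbed: 0.640 × 4.565×10⁻⁴ = 2.922×10⁻⁴ mol.
Φ = 1.541×10⁻⁴ mol / 2.922×10⁻⁴ mol photons = 0.53.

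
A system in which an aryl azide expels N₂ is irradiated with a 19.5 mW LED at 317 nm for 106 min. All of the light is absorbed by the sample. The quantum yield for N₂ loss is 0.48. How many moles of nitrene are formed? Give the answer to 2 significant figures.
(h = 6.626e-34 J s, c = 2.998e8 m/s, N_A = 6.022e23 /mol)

Photon energy at 317 nm: hc/λ = (6.626e-34)(2.998e8)/(317e-9) = 6.266e-19 J.
Energy delivered: (19.5 mW)(6360 s) = 124.0 J.
Photons incident: 124.0 / 6.266e-19 = 1.979e20, i.e. 1.979e20/6.022e23 = 3.286e-4 mol.
Product: Φ × n_abs = 0.48 × 3.286e-4 = 1.577e-4 mol.

1.6e-4 mol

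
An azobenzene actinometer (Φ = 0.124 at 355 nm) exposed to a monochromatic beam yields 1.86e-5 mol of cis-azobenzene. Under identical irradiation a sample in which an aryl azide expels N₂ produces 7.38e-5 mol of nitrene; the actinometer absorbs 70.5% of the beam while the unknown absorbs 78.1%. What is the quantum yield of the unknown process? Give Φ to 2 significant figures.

Photons absorbed by the actinometer: 1.86e-5 / 0.124 = 1.500e-4 mol.
Incident flux: 1.500e-4 / 0.705 = 2.128e-4 einstein.
Absorbed by unknown: 0.781 × 2.128e-4 = 1.662e-4 mol.
Φ(unknown) = 7.38e-5 / 1.662e-4 = 0.44.

Φ = 0.44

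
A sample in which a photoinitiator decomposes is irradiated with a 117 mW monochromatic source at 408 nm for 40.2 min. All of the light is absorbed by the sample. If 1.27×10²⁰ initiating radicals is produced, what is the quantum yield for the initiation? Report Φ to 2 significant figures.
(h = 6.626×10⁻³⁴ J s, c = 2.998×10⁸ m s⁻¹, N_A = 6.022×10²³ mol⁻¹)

Φ = 0.22

Product: 1.27×10²⁰ / 6.022×10²³ = 2.109×10⁻⁴ mol.
Photon energy at 408 nm: hc/λ = (6.626×10⁻³⁴)(2.998×10⁸)/(408×10⁻⁹) = 4.869×10⁻¹⁹ J.
Energy delivered: (117 mW)(2412 s) = 282.2 J.
Photons incident: 282.2 / 4.869×10⁻¹⁹ = 5.796×10²⁰, i.e. 5.796×10²⁰/6.022×10²³ = 9.625×10⁻⁴ mol.
Φ = 2.109×10⁻⁴ mol / 9.625×10⁻⁴ mol photons = 0.22.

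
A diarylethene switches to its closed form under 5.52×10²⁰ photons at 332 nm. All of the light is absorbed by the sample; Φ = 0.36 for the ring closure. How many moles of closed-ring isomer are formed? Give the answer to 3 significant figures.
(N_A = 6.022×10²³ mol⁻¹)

3.30×10⁻⁴ mol

Moles of photons: 5.52×10²⁰ / 6.022×10²³ = 9.166×10⁻⁴ mol.
Product: Φ × n_abs = 0.36 × 9.166×10⁻⁴ = 3.300×10⁻⁴ mol.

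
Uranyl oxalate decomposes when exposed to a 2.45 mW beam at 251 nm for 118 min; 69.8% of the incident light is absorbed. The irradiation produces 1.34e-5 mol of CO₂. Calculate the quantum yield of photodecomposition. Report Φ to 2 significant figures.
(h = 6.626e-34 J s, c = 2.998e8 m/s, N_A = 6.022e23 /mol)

Φ = 0.53

Photon energy at 251 nm: hc/λ = (6.626e-34)(2.998e8)/(251e-9) = 7.914e-19 J.
Energy delivered: (2.45 mW)(7080 s) = 17.35 J.
Photons incident: 17.35 / 7.914e-19 = 2.192e19, i.e. 2.192e19/6.022e23 = 3.640e-5 mol.
Photons absorbed: 0.698 × 3.640e-5 = 2.541e-5 mol.
Φ = 1.34e-5 mol / 2.541e-5 mol photons = 0.53.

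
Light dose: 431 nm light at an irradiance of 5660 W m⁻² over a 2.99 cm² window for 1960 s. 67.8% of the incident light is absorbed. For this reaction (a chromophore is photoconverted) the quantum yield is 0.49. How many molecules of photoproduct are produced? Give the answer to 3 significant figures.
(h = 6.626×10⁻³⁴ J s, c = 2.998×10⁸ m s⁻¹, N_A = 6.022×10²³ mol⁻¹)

Photon energy at 431 nm: hc/λ = (6.626×10⁻³⁴)(2.998×10⁸)/(431×10⁻⁹) = 4.609×10⁻¹⁹ J.
Energy delivered: (5660 W m⁻²)(2.99×10⁻⁴ m²)(1960 s) = 3317 J.
Photons incident: 3317 / 4.609×10⁻¹⁹ = 7.197×10²¹, i.e. 7.197×10²¹/6.022×10²³ = 0.01195 mol.
Photons absorbed: 0.678 × 0.01195 = 0.008102 mol.
Product: Φ × n_abs = 0.49 × 0.008102 = 0.003970 mol.
As a count: 0.003970 × 6.022×10²³ = 2.39×10²¹.

2.39×10²¹ molecules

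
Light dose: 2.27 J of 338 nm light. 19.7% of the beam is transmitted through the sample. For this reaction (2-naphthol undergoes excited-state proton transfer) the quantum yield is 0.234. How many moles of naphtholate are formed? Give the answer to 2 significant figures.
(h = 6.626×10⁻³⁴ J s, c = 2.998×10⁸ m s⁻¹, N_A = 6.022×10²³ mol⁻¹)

Photon energy at 338 nm: hc/λ = (6.626×10⁻³⁴)(2.998×10⁸)/(338×10⁻⁹) = 5.877×10⁻¹⁹ J.
Photons incident: 2.27 / 5.877×10⁻¹⁹ = 3.863×10¹⁸, i.e. 3.863×10¹⁸/6.022×10²³ = 6.415×10⁻⁶ mol.
Fraction absorbed: 1 − 19.7/100 = 0.8030.
Photons absorbed: 0.8030 × 6.415×10⁻⁶ = 5.151×10⁻⁶ mol.
Product: Φ × n_abs = 0.234 × 5.151×10⁻⁶ = 1.205×10⁻⁶ mol.

1.2×10⁻⁶ mol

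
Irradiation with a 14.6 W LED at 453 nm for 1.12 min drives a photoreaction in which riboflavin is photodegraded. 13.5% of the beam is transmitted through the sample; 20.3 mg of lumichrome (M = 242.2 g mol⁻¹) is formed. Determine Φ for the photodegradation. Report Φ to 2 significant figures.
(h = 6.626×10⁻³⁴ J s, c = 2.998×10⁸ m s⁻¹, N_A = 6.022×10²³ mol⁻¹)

Product: 20.3 mg / 242.2 g mol⁻¹ = 8.382×10⁻⁵ mol.
Photon energy at 453 nm: hc/λ = (6.626×10⁻³⁴)(2.998×10⁸)/(453×10⁻⁹) = 4.385×10⁻¹⁹ J.
Energy delivered: (14.6 W)(67.2 s) = 981.1 J.
Photons incident: 981.1 / 4.385×10⁻¹⁹ = 2.237×10²¹, i.e. 2.237×10²¹/6.022×10²³ = 0.003715 mol.
Fraction absorbed: 1 − 13.5/100 = 0.8650.
Photons absorbed: 0.8650 × 0.003715 = 0.003213 mol.
Φ = 8.382×10⁻⁵ mol / 0.003213 mol photons = 0.026.

Φ = 0.026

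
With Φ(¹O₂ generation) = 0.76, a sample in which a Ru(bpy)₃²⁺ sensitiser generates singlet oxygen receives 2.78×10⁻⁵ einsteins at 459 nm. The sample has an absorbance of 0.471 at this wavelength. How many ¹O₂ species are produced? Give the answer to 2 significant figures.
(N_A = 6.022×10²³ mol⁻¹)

8.4×10¹⁸ species

Fraction absorbed: 1 − 10^(−0.471) = 0.6619.
Photons absorbed: 0.6619 × 2.78×10⁻⁵ = 1.840×10⁻⁵ mol.
Product: Φ × n_abs = 0.76 × 1.840×10⁻⁵ = 1.398×10⁻⁵ mol.
As a count: 1.398×10⁻⁵ × 6.022×10²³ = 8.4×10¹⁸.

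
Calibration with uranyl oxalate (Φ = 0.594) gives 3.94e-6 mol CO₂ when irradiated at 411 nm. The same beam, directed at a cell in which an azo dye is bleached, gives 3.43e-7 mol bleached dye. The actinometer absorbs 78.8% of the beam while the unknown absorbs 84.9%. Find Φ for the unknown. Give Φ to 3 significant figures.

Φ = 0.0480

Photons absorbed by the actinometer: 3.94e-6 / 0.594 = 6.633e-6 mol.
Incident flux: 6.633e-6 / 0.788 = 8.418e-6 einstein.
Absorbed by unknown: 0.849 × 8.418e-6 = 7.147e-6 mol.
Φ(unknown) = 3.43e-7 / 7.147e-6 = 0.0480.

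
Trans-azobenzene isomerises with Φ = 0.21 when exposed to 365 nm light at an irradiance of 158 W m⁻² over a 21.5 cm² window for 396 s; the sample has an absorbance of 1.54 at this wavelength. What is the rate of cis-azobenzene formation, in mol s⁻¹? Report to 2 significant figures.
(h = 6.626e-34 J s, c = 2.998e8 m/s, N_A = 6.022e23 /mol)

Photon energy at 365 nm: hc/λ = (6.626e-34)(2.998e8)/(365e-9) = 5.442e-19 J.
Energy delivered: (158 W m⁻²)(21.5e-4 m²)(396 s) = 134.5 J.
Photons incident: 134.5 / 5.442e-19 = 2.472e20, i.e. 2.472e20/6.022e23 = 4.105e-4 mol.
Fraction absorbed: 1 − 10^(−1.54) = 0.9712.
Photons absorbed: 0.9712 × 4.105e-4 = 3.987e-4 mol.
Product formed: 0.21 × 3.987e-4 = 8.373e-5 mol.
Rate: 8.373e-5 / 396 s = 2.1e-7 mol s⁻¹.

2.1e-7 mol s⁻¹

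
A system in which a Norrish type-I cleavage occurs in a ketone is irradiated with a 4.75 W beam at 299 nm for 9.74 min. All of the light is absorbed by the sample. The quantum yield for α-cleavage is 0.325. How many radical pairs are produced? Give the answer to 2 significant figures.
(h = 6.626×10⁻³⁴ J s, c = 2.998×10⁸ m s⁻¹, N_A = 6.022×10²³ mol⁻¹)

Photon energy at 299 nm: hc/λ = (6.626×10⁻³⁴)(2.998×10⁸)/(299×10⁻⁹) = 6.644×10⁻¹⁹ J.
Energy delivered: (4.75 W)(584.4 s) = 2776 J.
Photons incident: 2776 / 6.644×10⁻¹⁹ = 4.178×10²¹, i.e. 4.178×10²¹/6.022×10²³ = 0.006938 mol.
Product: Φ × n_abs = 0.325 × 0.006938 = 0.002255 mol.
As a count: 0.002255 × 6.022×10²³ = 1.4×10²¹.

1.4×10²¹ radical pairs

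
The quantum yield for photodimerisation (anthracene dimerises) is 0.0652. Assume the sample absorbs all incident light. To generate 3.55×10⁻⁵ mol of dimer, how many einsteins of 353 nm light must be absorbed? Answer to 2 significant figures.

Photons that must be absorbed: 3.55×10⁻⁵ / 0.0652 = 5.445×10⁻⁴ mol.

5.4×10⁻⁴ einstein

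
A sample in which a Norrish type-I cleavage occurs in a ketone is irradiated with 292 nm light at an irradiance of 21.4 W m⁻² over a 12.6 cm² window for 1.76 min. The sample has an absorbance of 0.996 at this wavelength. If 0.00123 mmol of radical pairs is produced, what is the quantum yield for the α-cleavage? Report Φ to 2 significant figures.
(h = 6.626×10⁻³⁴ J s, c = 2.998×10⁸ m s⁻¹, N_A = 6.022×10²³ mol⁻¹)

Product: 0.00123 mmol = 1.23×10⁻⁶ mol.
Photon energy at 292 nm: hc/λ = (6.626×10⁻³⁴)(2.998×10⁸)/(292×10⁻⁹) = 6.803×10⁻¹⁹ J.
Energy delivered: (21.4 W m⁻²)(12.6×10⁻⁴ m²)(105.6 s) = 2.847 J.
Photons incident: 2.847 / 6.803×10⁻¹⁹ = 4.185×10¹⁸, i.e. 4.185×10¹⁸/6.022×10²³ = 6.950×10⁻⁶ mol.
Fraction absorbed: 1 − 10^(−0.996) = 0.8991.
Photons absorbed: 0.8991 × 6.950×10⁻⁶ = 6.249×10⁻⁶ mol.
Φ = 1.23×10⁻⁶ mol / 6.249×10⁻⁶ mol photons = 0.20.

Φ = 0.20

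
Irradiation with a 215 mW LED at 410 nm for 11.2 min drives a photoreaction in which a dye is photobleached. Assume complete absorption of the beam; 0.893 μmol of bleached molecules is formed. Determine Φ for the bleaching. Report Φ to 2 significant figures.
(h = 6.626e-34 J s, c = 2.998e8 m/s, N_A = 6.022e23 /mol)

Φ = 0.0018

Product: 0.893 μmol = 8.93e-7 mol.
Photon energy at 410 nm: hc/λ = (6.626e-34)(2.998e8)/(410e-9) = 4.845e-19 J.
Energy delivered: (215 mW)(672 s) = 144.5 J.
Photons incident: 144.5 / 4.845e-19 = 2.982e20, i.e. 2.982e20/6.022e23 = 4.952e-4 mol.
Φ = 8.93e-7 mol / 4.952e-4 mol photons = 0.0018.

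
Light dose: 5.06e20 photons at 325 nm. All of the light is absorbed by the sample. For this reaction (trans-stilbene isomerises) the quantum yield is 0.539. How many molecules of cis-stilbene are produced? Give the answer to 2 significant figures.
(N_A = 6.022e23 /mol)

2.7e20 molecules

Moles of photons: 5.06e20 / 6.022e23 = 8.403e-4 mol.
Product: Φ × n_abs = 0.539 × 8.403e-4 = 4.529e-4 mol.
As a count: 4.529e-4 × 6.022e23 = 2.7e20.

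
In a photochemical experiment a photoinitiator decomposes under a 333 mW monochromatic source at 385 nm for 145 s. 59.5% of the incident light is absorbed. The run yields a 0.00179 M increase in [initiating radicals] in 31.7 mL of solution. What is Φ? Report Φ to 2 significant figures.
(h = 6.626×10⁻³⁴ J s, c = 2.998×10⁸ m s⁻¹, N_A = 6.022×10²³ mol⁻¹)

Φ = 0.61

Product: (0.00179 M)(0.0317 L) = 5.674×10⁻⁵ mol.
Photon energy at 385 nm: hc/λ = (6.626×10⁻³⁴)(2.998×10⁸)/(385×10⁻⁹) = 5.160×10⁻¹⁹ J.
Energy delivered: (333 mW)(145 s) = 48.29 J.
Photons incident: 48.29 / 5.160×10⁻¹⁹ = 9.359×10¹⁹, i.e. 9.359×10¹⁹/6.022×10²³ = 1.554×10⁻⁴ mol.
Photons absorbed: 0.595 × 1.554×10⁻⁴ = 9.246×10⁻⁵ mol.
Φ = 5.674×10⁻⁵ mol / 9.246×10⁻⁵ mol photons = 0.61.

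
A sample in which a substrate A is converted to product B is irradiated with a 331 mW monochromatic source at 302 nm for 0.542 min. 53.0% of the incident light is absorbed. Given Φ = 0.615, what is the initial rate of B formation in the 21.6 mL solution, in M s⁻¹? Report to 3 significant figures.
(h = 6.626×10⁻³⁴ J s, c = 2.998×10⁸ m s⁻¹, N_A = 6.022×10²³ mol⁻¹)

1.26×10⁻⁵ M s⁻¹

Photon energy at 302 nm: hc/λ = (6.626×10⁻³⁴)(2.998×10⁸)/(302×10⁻⁹) = 6.578×10⁻¹⁹ J.
Energy delivered: (331 mW)(32.52 s) = 10.76 J.
Photons incident: 10.76 / 6.578×10⁻¹⁹ = 1.636×10¹⁹, i.e. 1.636×10¹⁹/6.022×10²³ = 2.717×10⁻⁵ mol.
Photons absorbed: 0.530 × 2.717×10⁻⁵ = 1.440×10⁻⁵ mol.
Product formed: 0.615 × 1.440×10⁻⁵ = 8.856×10⁻⁶ mol.
Rate: 8.856×10⁻⁶ mol / (32.52 s × 0.0216 L) = 1.26×10⁻⁵ M s⁻¹.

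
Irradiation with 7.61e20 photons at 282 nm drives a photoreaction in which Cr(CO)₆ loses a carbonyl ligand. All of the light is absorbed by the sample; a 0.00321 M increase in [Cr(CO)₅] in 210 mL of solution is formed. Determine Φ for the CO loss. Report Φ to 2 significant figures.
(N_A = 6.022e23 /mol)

Product: (0.00321 M)(0.21 L) = 6.741e-4 mol.
Moles of photons: 7.61e20 / 6.022e23 = 0.001264 mol.
Φ = 6.741e-4 mol / 0.001264 mol photons = 0.53.

Φ = 0.53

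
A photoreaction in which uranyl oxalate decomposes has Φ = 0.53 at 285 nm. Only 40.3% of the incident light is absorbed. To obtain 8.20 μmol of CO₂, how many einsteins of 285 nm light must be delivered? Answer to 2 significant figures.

Product: 8.20 μmol = 8.20e-6 mol.
Photons that must be absorbed: 8.20e-6 / 0.53 = 1.547e-5 mol.
Incident photons needed: 1.547e-5 / 0.403 = 3.839e-5 mol.

3.8e-5 einstein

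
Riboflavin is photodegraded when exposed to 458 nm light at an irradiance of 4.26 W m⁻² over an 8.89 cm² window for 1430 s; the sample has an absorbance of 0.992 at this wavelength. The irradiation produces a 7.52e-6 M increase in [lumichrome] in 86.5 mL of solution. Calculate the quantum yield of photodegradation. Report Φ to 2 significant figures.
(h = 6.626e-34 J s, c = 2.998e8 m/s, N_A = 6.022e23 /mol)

Φ = 0.035

Product: (7.52e-6 M)(0.0865 L) = 6.505e-7 mol.
Photon energy at 458 nm: hc/λ = (6.626e-34)(2.998e8)/(458e-9) = 4.337e-19 J.
Energy delivered: (4.26 W m⁻²)(8.89e-4 m²)(1430 s) = 5.416 J.
Photons incident: 5.416 / 4.337e-19 = 1.249e19, i.e. 1.249e19/6.022e23 = 2.074e-5 mol.
Fraction absorbed: 1 − 10^(−0.992) = 0.8981.
Photons absorbed: 0.8981 × 2.074e-5 = 1.863e-5 mol.
Φ = 6.505e-7 mol / 1.863e-5 mol photons = 0.035.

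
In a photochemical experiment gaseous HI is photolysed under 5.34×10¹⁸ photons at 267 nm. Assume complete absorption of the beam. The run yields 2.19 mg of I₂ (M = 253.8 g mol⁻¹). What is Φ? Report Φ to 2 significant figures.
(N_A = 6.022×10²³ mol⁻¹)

Φ = 0.97

Product: 2.19 mg / 253.8 g mol⁻¹ = 8.629×10⁻⁶ mol.
Moles of photons: 5.34×10¹⁸ / 6.022×10²³ = 8.867×10⁻⁶ mol.
Φ = 8.629×10⁻⁶ mol / 8.867×10⁻⁶ mol photons = 0.97.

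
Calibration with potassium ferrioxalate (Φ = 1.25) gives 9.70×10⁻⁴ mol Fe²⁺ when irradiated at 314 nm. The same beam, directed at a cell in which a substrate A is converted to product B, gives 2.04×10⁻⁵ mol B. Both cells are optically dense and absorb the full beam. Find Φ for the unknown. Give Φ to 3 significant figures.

Φ = 0.0263

Photons absorbed by the actinometer: 9.70×10⁻⁴ / 1.25 = 7.760×10⁻⁴ mol.
Φ(unknown) = 2.04×10⁻⁵ / 7.760×10⁻⁴ = 0.0263.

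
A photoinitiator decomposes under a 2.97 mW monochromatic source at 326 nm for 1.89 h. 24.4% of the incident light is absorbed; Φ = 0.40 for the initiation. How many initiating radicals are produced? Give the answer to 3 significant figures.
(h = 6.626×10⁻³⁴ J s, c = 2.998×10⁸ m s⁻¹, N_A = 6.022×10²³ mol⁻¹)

3.24×10¹⁸ initiating radicals

Photon energy at 326 nm: hc/λ = (6.626×10⁻³⁴)(2.998×10⁸)/(326×10⁻⁹) = 6.093×10⁻¹⁹ J.
Energy delivered: (2.97 mW)(6804 s) = 20.21 J.
Photons incident: 20.21 / 6.093×10⁻¹⁹ = 3.317×10¹⁹, i.e. 3.317×10¹⁹/6.022×10²³ = 5.508×10⁻⁵ mol.
Photons absorbed: 0.244 × 5.508×10⁻⁵ = 1.344×10⁻⁵ mol.
Product: Φ × n_abs = 0.40 × 1.344×10⁻⁵ = 5.376×10⁻⁶ mol.
As a count: 5.376×10⁻⁶ × 6.022×10²³ = 3.24×10¹⁸.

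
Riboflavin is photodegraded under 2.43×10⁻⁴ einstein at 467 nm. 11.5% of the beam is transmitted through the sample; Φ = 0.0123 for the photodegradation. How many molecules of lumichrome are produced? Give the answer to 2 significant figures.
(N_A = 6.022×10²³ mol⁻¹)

1.6×10¹⁸ molecules

Fraction absorbed: 1 − 11.5/100 = 0.8850.
Photons absorbed: 0.8850 × 2.43×10⁻⁴ = 2.151×10⁻⁴ mol.
Product: Φ × n_abs = 0.0123 × 2.151×10⁻⁴ = 2.646×10⁻⁶ mol.
As a count: 2.646×10⁻⁶ × 6.022×10²³ = 1.6×10¹⁸.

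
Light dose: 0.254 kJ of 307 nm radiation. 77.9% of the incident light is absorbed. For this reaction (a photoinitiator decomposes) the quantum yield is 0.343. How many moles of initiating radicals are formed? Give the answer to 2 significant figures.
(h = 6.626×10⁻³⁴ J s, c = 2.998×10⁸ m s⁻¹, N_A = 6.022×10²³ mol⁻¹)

1.7×10⁻⁴ mol

Photon energy at 307 nm: hc/λ = (6.626×10⁻³⁴)(2.998×10⁸)/(307×10⁻⁹) = 6.471×10⁻¹⁹ J.
Incident energy: 0.254 kJ = 254 J.
Photons incident: 254 / 6.471×10⁻¹⁹ = 3.925×10²⁰, i.e. 3.925×10²⁰/6.022×10²³ = 6.518×10⁻⁴ mol.
Photons absorbed: 0.779 × 6.518×10⁻⁴ = 5.078×10⁻⁴ mol.
Product: Φ × n_abs = 0.343 × 5.078×10⁻⁴ = 1.742×10⁻⁴ mol.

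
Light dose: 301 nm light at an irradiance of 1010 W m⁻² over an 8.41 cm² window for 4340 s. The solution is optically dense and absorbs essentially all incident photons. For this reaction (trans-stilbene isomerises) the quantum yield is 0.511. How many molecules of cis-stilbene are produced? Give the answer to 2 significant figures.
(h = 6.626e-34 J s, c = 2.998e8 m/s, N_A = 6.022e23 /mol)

Photon energy at 301 nm: hc/λ = (6.626e-34)(2.998e8)/(301e-9) = 6.600e-19 J.
Energy delivered: (1010 W m⁻²)(8.41e-4 m²)(4340 s) = 3686 J.
Photons incident: 3686 / 6.600e-19 = 5.585e21, i.e. 5.585e21/6.022e23 = 0.009274 mol.
Product: Φ × n_abs = 0.511 × 0.009274 = 0.004739 mol.
As a count: 0.004739 × 6.022e23 = 2.9e21.

2.9e21 molecules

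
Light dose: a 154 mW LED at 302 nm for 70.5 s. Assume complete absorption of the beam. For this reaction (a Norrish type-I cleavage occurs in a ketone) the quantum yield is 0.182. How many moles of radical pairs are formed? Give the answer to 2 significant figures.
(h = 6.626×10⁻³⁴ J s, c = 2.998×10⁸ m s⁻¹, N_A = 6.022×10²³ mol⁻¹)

5.0×10⁻⁶ mol

Photon energy at 302 nm: hc/λ = (6.626×10⁻³⁴)(2.998×10⁸)/(302×10⁻⁹) = 6.578×10⁻¹⁹ J.
Energy delivered: (154 mW)(70.5 s) = 10.86 J.
Photons incident: 10.86 / 6.578×10⁻¹⁹ = 1.651×10¹⁹, i.e. 1.651×10¹⁹/6.022×10²³ = 2.742×10⁻⁵ mol.
Product: Φ × n_abs = 0.182 × 2.742×10⁻⁵ = 4.990×10⁻⁶ mol.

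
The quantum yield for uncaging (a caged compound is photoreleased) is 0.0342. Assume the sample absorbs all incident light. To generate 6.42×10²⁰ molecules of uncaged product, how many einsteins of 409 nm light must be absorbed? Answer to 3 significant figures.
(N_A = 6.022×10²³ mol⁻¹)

Product: 6.42×10²⁰ / 6.022×10²³ = 0.001066 mol.
Photons that must be absorbed: 0.001066 / 0.0342 = 0.03117 mol.

0.0312 einstein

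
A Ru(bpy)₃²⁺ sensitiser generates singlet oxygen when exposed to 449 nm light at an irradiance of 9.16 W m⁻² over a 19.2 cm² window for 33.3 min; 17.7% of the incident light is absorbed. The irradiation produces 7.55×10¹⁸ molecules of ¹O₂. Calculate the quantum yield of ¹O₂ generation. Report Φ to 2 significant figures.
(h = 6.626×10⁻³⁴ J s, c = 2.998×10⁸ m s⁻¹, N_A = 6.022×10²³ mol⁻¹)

Φ = 0.54

Product: 7.55×10¹⁸ / 6.022×10²³ = 1.254×10⁻⁵ mol.
Photon energy at 449 nm: hc/λ = (6.626×10⁻³⁴)(2.998×10⁸)/(449×10⁻⁹) = 4.424×10⁻¹⁹ J.
Energy delivered: (9.16 W m⁻²)(19.2×10⁻⁴ m²)(1998 s) = 35.14 J.
Photons incident: 35.14 / 4.424×10⁻¹⁹ = 7.943×10¹⁹, i.e. 7.943×10¹⁹/6.022×10²³ = 1.319×10⁻⁴ mol.
Photons absorbed: 0.177 × 1.319×10⁻⁴ = 2.335×10⁻⁵ mol.
Φ = 1.254×10⁻⁵ mol / 2.335×10⁻⁵ mol photons = 0.54.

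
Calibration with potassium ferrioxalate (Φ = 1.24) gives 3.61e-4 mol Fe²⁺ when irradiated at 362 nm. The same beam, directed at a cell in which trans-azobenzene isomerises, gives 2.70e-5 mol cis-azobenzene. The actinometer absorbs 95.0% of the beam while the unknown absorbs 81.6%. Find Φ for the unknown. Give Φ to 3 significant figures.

Φ = 0.108

Photons absorbed by the actinometer: 3.61e-4 / 1.24 = 2.911e-4 mol.
Incident flux: 2.911e-4 / 0.950 = 3.064e-4 einstein.
Absorbed by unknown: 0.816 × 3.064e-4 = 2.500e-4 mol.
Φ(unknown) = 2.70e-5 / 2.500e-4 = 0.108.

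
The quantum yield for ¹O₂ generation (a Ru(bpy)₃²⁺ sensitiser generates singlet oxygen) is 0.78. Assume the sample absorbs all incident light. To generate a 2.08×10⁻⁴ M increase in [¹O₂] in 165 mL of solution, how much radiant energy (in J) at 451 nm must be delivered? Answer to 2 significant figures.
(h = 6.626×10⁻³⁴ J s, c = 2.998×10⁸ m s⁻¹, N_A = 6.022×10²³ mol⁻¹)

Product: (2.08×10⁻⁴ M)(0.165 L) = 3.432×10⁻⁵ mol.
Photons that must be absorbed: 3.432×10⁻⁵ / 0.78 = 4.400×10⁻⁵ mol.
Photon energy: hc/λ = 4.405×10⁻¹⁹ J; per mole, 2.653×10⁵ J mol⁻¹.
Energy required: 4.400×10⁻⁵ × 2.653×10⁵ = 12 J.

12 J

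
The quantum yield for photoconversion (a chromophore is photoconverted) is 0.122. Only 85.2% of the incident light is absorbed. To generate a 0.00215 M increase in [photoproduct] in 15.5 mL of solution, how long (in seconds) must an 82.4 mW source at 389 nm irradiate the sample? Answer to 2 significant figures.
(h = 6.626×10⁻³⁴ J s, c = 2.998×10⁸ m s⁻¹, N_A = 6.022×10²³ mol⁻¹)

Product: (0.00215 M)(0.0155 L) = 3.333×10⁻⁵ mol.
Photons that must be absorbed: 3.333×10⁻⁵ / 0.122 = 2.732×10⁻⁴ mol.
Incident photons needed: 2.732×10⁻⁴ / 0.852 = 3.207×10⁻⁴ mol.
Photon energy: hc/λ = 5.107×10⁻¹⁹ J; per mole, 3.075×10⁵ J mol⁻¹.
Energy required: 3.207×10⁻⁴ × 3.075×10⁵ = 98.62 J.
Time: 98.62 J / 0.0824 W = 1200 s.

t ≈ 1200 s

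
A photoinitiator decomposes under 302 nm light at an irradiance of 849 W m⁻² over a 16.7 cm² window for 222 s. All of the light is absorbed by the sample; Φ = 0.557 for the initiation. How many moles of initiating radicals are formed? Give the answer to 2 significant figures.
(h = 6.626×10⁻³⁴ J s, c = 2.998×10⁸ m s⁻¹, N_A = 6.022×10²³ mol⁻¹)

4.4×10⁻⁴ mol

Photon energy at 302 nm: hc/λ = (6.626×10⁻³⁴)(2.998×10⁸)/(302×10⁻⁹) = 6.578×10⁻¹⁹ J.
Energy delivered: (849 W m⁻²)(16.7×10⁻⁴ m²)(222 s) = 314.8 J.
Photons incident: 314.8 / 6.578×10⁻¹⁹ = 4.786×10²⁰, i.e. 4.786×10²⁰/6.022×10²³ = 7.948×10⁻⁴ mol.
Product: Φ × n_abs = 0.557 × 7.948×10⁻⁴ = 4.427×10⁻⁴ mol.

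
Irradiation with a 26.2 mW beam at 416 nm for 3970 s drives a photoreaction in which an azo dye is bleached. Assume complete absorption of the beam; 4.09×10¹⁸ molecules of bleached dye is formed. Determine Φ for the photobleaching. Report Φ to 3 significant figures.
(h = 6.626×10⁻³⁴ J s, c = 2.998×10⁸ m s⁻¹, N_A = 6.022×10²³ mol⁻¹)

Φ = 0.0188

Product: 4.09×10¹⁸ / 6.022×10²³ = 6.792×10⁻⁶ mol.
Photon energy at 416 nm: hc/λ = (6.626×10⁻³⁴)(2.998×10⁸)/(416×10⁻⁹) = 4.775×10⁻¹⁹ J.
Energy delivered: (26.2 mW)(3970 s) = 104.0 J.
Photons incident: 104.0 / 4.775×10⁻¹⁹ = 2.178×10²⁰, i.e. 2.178×10²⁰/6.022×10²³ = 3.617×10⁻⁴ mol.
Φ = 6.792×10⁻⁶ mol / 3.617×10⁻⁴ mol photons = 0.0188.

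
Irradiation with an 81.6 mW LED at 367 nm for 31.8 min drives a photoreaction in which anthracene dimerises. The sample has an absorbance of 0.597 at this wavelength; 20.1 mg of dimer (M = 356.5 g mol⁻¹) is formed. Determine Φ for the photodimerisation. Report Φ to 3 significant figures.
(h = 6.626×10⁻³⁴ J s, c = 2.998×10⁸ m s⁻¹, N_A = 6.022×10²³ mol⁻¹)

Φ = 0.158

Product: 20.1 mg / 356.5 g mol⁻¹ = 5.638×10⁻⁵ mol.
Photon energy at 367 nm: hc/λ = (6.626×10⁻³⁴)(2.998×10⁸)/(367×10⁻⁹) = 5.413×10⁻¹⁹ J.
Energy delivered: (81.6 mW)(1908 s) = 155.7 J.
Photons incident: 155.7 / 5.413×10⁻¹⁹ = 2.876×10²⁰, i.e. 2.876×10²⁰/6.022×10²³ = 4.776×10⁻⁴ mol.
Fraction absorbed: 1 − 10^(−0.597) = 0.7471.
Photons absorbed: 0.7471 × 4.776×10⁻⁴ = 3.568×10⁻⁴ mol.
Φ = 5.638×10⁻⁵ mol / 3.568×10⁻⁴ mol photons = 0.158.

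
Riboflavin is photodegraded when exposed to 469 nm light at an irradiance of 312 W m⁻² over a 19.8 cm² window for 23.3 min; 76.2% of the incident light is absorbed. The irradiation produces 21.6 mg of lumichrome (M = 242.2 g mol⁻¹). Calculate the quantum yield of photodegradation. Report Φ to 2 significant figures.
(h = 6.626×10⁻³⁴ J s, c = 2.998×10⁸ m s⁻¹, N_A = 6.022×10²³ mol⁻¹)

Product: 21.6 mg / 242.2 g mol⁻¹ = 8.918×10⁻⁵ mol.
Photon energy at 469 nm: hc/λ = (6.626×10⁻³⁴)(2.998×10⁸)/(469×10⁻⁹) = 4.236×10⁻¹⁹ J.
Energy delivered: (312 W m⁻²)(19.8×10⁻⁴ m²)(1398 s) = 863.6 J.
Photons incident: 863.6 / 4.236×10⁻¹⁹ = 2.039×10²¹, i.e. 2.039×10²¹/6.022×10²³ = 0.003386 mol.
Photons absorbed: 0.762 × 0.003386 = 0.002580 mol.
Φ = 8.918×10⁻⁵ mol / 0.002580 mol photons = 0.035.

Φ = 0.035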